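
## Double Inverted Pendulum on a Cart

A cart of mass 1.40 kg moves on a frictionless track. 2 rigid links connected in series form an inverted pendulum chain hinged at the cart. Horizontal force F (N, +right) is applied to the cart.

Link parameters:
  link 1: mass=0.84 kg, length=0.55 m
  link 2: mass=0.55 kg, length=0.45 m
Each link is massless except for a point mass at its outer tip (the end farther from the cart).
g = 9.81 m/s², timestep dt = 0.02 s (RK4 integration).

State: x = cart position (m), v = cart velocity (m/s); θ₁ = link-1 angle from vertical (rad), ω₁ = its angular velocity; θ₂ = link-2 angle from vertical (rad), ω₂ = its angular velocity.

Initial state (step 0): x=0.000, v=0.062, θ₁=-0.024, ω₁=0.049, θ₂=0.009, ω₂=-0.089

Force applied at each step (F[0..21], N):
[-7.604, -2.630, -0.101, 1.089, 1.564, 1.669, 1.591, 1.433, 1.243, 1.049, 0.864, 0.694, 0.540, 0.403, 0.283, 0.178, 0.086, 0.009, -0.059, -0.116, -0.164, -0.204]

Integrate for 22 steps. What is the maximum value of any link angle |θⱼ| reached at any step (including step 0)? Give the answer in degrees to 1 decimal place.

Answer: 1.4°

Derivation:
apply F[0]=-7.604 → step 1: x=0.000, v=-0.042, θ₁=-0.021, ω₁=0.223, θ₂=0.007, ω₂=-0.066
apply F[1]=-2.630 → step 2: x=-0.001, v=-0.076, θ₁=-0.016, ω₁=0.272, θ₂=0.006, ω₂=-0.048
apply F[2]=-0.101 → step 3: x=-0.002, v=-0.075, θ₁=-0.011, ω₁=0.260, θ₂=0.006, ω₂=-0.034
apply F[3]=+1.089 → step 4: x=-0.004, v=-0.058, θ₁=-0.006, ω₁=0.222, θ₂=0.005, ω₂=-0.024
apply F[4]=+1.564 → step 5: x=-0.005, v=-0.034, θ₁=-0.002, ω₁=0.177, θ₂=0.005, ω₂=-0.017
apply F[5]=+1.669 → step 6: x=-0.005, v=-0.010, θ₁=0.001, ω₁=0.132, θ₂=0.004, ω₂=-0.014
apply F[6]=+1.591 → step 7: x=-0.005, v=0.012, θ₁=0.003, ω₁=0.091, θ₂=0.004, ω₂=-0.012
apply F[7]=+1.433 → step 8: x=-0.005, v=0.032, θ₁=0.005, ω₁=0.057, θ₂=0.004, ω₂=-0.012
apply F[8]=+1.243 → step 9: x=-0.004, v=0.048, θ₁=0.005, ω₁=0.029, θ₂=0.003, ω₂=-0.013
apply F[9]=+1.049 → step 10: x=-0.003, v=0.062, θ₁=0.006, ω₁=0.006, θ₂=0.003, ω₂=-0.015
apply F[10]=+0.864 → step 11: x=-0.001, v=0.073, θ₁=0.006, ω₁=-0.012, θ₂=0.003, ω₂=-0.017
apply F[11]=+0.694 → step 12: x=0.000, v=0.082, θ₁=0.005, ω₁=-0.025, θ₂=0.003, ω₂=-0.019
apply F[12]=+0.540 → step 13: x=0.002, v=0.089, θ₁=0.005, ω₁=-0.035, θ₂=0.002, ω₂=-0.021
apply F[13]=+0.403 → step 14: x=0.004, v=0.094, θ₁=0.004, ω₁=-0.042, θ₂=0.002, ω₂=-0.023
apply F[14]=+0.283 → step 15: x=0.006, v=0.097, θ₁=0.003, ω₁=-0.046, θ₂=0.001, ω₂=-0.024
apply F[15]=+0.178 → step 16: x=0.008, v=0.099, θ₁=0.002, ω₁=-0.049, θ₂=0.001, ω₂=-0.025
apply F[16]=+0.086 → step 17: x=0.010, v=0.100, θ₁=0.001, ω₁=-0.050, θ₂=0.000, ω₂=-0.026
apply F[17]=+0.009 → step 18: x=0.012, v=0.100, θ₁=0.000, ω₁=-0.049, θ₂=-0.000, ω₂=-0.027
apply F[18]=-0.059 → step 19: x=0.014, v=0.100, θ₁=-0.001, ω₁=-0.048, θ₂=-0.001, ω₂=-0.027
apply F[19]=-0.116 → step 20: x=0.015, v=0.098, θ₁=-0.002, ω₁=-0.046, θ₂=-0.001, ω₂=-0.027
apply F[20]=-0.164 → step 21: x=0.017, v=0.096, θ₁=-0.003, ω₁=-0.043, θ₂=-0.002, ω₂=-0.026
apply F[21]=-0.204 → step 22: x=0.019, v=0.094, θ₁=-0.004, ω₁=-0.040, θ₂=-0.002, ω₂=-0.026
Max |angle| over trajectory = 0.024 rad = 1.4°.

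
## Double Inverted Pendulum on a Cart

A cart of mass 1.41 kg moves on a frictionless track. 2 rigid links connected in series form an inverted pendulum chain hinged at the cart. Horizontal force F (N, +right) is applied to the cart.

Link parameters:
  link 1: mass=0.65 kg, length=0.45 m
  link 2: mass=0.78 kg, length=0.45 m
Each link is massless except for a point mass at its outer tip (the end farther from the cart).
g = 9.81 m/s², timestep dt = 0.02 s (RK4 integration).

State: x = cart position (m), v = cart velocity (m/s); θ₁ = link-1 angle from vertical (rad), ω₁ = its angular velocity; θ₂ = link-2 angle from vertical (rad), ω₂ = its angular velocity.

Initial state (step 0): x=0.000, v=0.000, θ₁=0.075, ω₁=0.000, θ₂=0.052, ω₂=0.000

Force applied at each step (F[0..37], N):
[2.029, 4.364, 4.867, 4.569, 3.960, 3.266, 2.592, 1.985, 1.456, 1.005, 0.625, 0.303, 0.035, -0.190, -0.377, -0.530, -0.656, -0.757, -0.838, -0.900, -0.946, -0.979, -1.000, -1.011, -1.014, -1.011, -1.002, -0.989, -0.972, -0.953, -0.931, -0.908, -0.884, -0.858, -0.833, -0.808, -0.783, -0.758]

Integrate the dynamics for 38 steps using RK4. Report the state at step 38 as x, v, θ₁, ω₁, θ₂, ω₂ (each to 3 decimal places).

apply F[0]=+2.029 → step 1: x=0.000, v=0.014, θ₁=0.075, ω₁=0.014, θ₂=0.052, ω₂=-0.022
apply F[1]=+4.364 → step 2: x=0.001, v=0.061, θ₁=0.075, ω₁=-0.044, θ₂=0.051, ω₂=-0.045
apply F[2]=+4.867 → step 3: x=0.003, v=0.115, θ₁=0.073, ω₁=-0.119, θ₂=0.050, ω₂=-0.068
apply F[3]=+4.569 → step 4: x=0.005, v=0.165, θ₁=0.070, ω₁=-0.188, θ₂=0.048, ω₂=-0.090
apply F[4]=+3.960 → step 5: x=0.009, v=0.207, θ₁=0.066, ω₁=-0.241, θ₂=0.046, ω₂=-0.110
apply F[5]=+3.266 → step 6: x=0.014, v=0.241, θ₁=0.061, ω₁=-0.279, θ₂=0.044, ω₂=-0.128
apply F[6]=+2.592 → step 7: x=0.019, v=0.266, θ₁=0.055, ω₁=-0.302, θ₂=0.041, ω₂=-0.142
apply F[7]=+1.985 → step 8: x=0.024, v=0.284, θ₁=0.049, ω₁=-0.312, θ₂=0.038, ω₂=-0.154
apply F[8]=+1.456 → step 9: x=0.030, v=0.296, θ₁=0.043, ω₁=-0.314, θ₂=0.035, ω₂=-0.162
apply F[9]=+1.005 → step 10: x=0.036, v=0.302, θ₁=0.036, ω₁=-0.308, θ₂=0.032, ω₂=-0.168
apply F[10]=+0.625 → step 11: x=0.042, v=0.305, θ₁=0.030, ω₁=-0.297, θ₂=0.028, ω₂=-0.171
apply F[11]=+0.303 → step 12: x=0.048, v=0.303, θ₁=0.025, ω₁=-0.282, θ₂=0.025, ω₂=-0.171
apply F[12]=+0.035 → step 13: x=0.054, v=0.300, θ₁=0.019, ω₁=-0.265, θ₂=0.022, ω₂=-0.170
apply F[13]=-0.190 → step 14: x=0.060, v=0.294, θ₁=0.014, ω₁=-0.246, θ₂=0.018, ω₂=-0.166
apply F[14]=-0.377 → step 15: x=0.066, v=0.286, θ₁=0.009, ω₁=-0.227, θ₂=0.015, ω₂=-0.162
apply F[15]=-0.530 → step 16: x=0.072, v=0.277, θ₁=0.005, ω₁=-0.207, θ₂=0.012, ω₂=-0.156
apply F[16]=-0.656 → step 17: x=0.077, v=0.267, θ₁=0.001, ω₁=-0.188, θ₂=0.009, ω₂=-0.148
apply F[17]=-0.757 → step 18: x=0.082, v=0.257, θ₁=-0.003, ω₁=-0.169, θ₂=0.006, ω₂=-0.141
apply F[18]=-0.838 → step 19: x=0.087, v=0.246, θ₁=-0.006, ω₁=-0.151, θ₂=0.003, ω₂=-0.132
apply F[19]=-0.900 → step 20: x=0.092, v=0.234, θ₁=-0.009, ω₁=-0.134, θ₂=0.001, ω₂=-0.124
apply F[20]=-0.946 → step 21: x=0.097, v=0.223, θ₁=-0.011, ω₁=-0.118, θ₂=-0.002, ω₂=-0.115
apply F[21]=-0.979 → step 22: x=0.101, v=0.211, θ₁=-0.013, ω₁=-0.102, θ₂=-0.004, ω₂=-0.106
apply F[22]=-1.000 → step 23: x=0.105, v=0.200, θ₁=-0.015, ω₁=-0.088, θ₂=-0.006, ω₂=-0.097
apply F[23]=-1.011 → step 24: x=0.109, v=0.189, θ₁=-0.017, ω₁=-0.075, θ₂=-0.008, ω₂=-0.088
apply F[24]=-1.014 → step 25: x=0.113, v=0.178, θ₁=-0.018, ω₁=-0.064, θ₂=-0.010, ω₂=-0.079
apply F[25]=-1.011 → step 26: x=0.116, v=0.168, θ₁=-0.019, ω₁=-0.053, θ₂=-0.011, ω₂=-0.071
apply F[26]=-1.002 → step 27: x=0.119, v=0.157, θ₁=-0.020, ω₁=-0.043, θ₂=-0.012, ω₂=-0.063
apply F[27]=-0.989 → step 28: x=0.122, v=0.147, θ₁=-0.021, ω₁=-0.034, θ₂=-0.014, ω₂=-0.056
apply F[28]=-0.972 → step 29: x=0.125, v=0.138, θ₁=-0.022, ω₁=-0.026, θ₂=-0.015, ω₂=-0.049
apply F[29]=-0.953 → step 30: x=0.128, v=0.129, θ₁=-0.022, ω₁=-0.019, θ₂=-0.016, ω₂=-0.042
apply F[30]=-0.931 → step 31: x=0.130, v=0.120, θ₁=-0.023, ω₁=-0.013, θ₂=-0.016, ω₂=-0.036
apply F[31]=-0.908 → step 32: x=0.133, v=0.112, θ₁=-0.023, ω₁=-0.007, θ₂=-0.017, ω₂=-0.030
apply F[32]=-0.884 → step 33: x=0.135, v=0.104, θ₁=-0.023, ω₁=-0.003, θ₂=-0.017, ω₂=-0.025
apply F[33]=-0.858 → step 34: x=0.137, v=0.096, θ₁=-0.023, ω₁=0.002, θ₂=-0.018, ω₂=-0.020
apply F[34]=-0.833 → step 35: x=0.139, v=0.089, θ₁=-0.023, ω₁=0.005, θ₂=-0.018, ω₂=-0.015
apply F[35]=-0.808 → step 36: x=0.140, v=0.082, θ₁=-0.023, ω₁=0.009, θ₂=-0.019, ω₂=-0.011
apply F[36]=-0.783 → step 37: x=0.142, v=0.075, θ₁=-0.022, ω₁=0.011, θ₂=-0.019, ω₂=-0.007
apply F[37]=-0.758 → step 38: x=0.143, v=0.069, θ₁=-0.022, ω₁=0.014, θ₂=-0.019, ω₂=-0.004

Answer: x=0.143, v=0.069, θ₁=-0.022, ω₁=0.014, θ₂=-0.019, ω₂=-0.004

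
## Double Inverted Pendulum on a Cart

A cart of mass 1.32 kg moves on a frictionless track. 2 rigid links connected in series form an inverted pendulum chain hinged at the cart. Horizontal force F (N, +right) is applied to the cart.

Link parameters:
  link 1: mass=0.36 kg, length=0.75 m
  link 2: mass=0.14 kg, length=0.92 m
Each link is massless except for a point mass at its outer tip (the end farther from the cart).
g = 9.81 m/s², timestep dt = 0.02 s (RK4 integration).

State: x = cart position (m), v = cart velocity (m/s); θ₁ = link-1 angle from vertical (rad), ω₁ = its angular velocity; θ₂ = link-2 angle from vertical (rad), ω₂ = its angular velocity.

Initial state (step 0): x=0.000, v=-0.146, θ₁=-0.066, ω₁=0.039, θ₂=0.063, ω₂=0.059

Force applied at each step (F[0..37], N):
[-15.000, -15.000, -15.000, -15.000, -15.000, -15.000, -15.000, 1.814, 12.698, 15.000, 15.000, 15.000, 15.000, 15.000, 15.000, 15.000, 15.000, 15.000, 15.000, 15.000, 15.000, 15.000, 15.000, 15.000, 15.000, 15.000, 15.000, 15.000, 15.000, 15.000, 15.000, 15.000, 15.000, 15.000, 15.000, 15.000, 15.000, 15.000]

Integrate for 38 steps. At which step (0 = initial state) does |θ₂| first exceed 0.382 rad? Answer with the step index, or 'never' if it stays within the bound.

apply F[0]=-15.000 → step 1: x=-0.005, v=-0.368, θ₁=-0.063, ω₁=0.304, θ₂=0.065, ω₂=0.099
apply F[1]=-15.000 → step 2: x=-0.015, v=-0.591, θ₁=-0.054, ω₁=0.572, θ₂=0.067, ω₂=0.138
apply F[2]=-15.000 → step 3: x=-0.029, v=-0.815, θ₁=-0.040, ω₁=0.846, θ₂=0.070, ω₂=0.172
apply F[3]=-15.000 → step 4: x=-0.047, v=-1.040, θ₁=-0.020, ω₁=1.128, θ₂=0.074, ω₂=0.201
apply F[4]=-15.000 → step 5: x=-0.070, v=-1.267, θ₁=0.006, ω₁=1.421, θ₂=0.078, ω₂=0.223
apply F[5]=-15.000 → step 6: x=-0.098, v=-1.495, θ₁=0.037, ω₁=1.726, θ₂=0.083, ω₂=0.237
apply F[6]=-15.000 → step 7: x=-0.130, v=-1.725, θ₁=0.075, ω₁=2.045, θ₂=0.087, ω₂=0.243
apply F[7]=+1.814 → step 8: x=-0.164, v=-1.702, θ₁=0.116, ω₁=2.040, θ₂=0.092, ω₂=0.241
apply F[8]=+12.698 → step 9: x=-0.197, v=-1.518, θ₁=0.154, ω₁=1.836, θ₂=0.097, ω₂=0.231
apply F[9]=+15.000 → step 10: x=-0.225, v=-1.303, θ₁=0.189, ω₁=1.604, θ₂=0.102, ω₂=0.211
apply F[10]=+15.000 → step 11: x=-0.249, v=-1.091, θ₁=0.219, ω₁=1.391, θ₂=0.105, ω₂=0.181
apply F[11]=+15.000 → step 12: x=-0.269, v=-0.882, θ₁=0.244, ω₁=1.194, θ₂=0.109, ω₂=0.141
apply F[12]=+15.000 → step 13: x=-0.284, v=-0.676, θ₁=0.266, ω₁=1.011, θ₂=0.111, ω₂=0.092
apply F[13]=+15.000 → step 14: x=-0.296, v=-0.473, θ₁=0.285, ω₁=0.840, θ₂=0.112, ω₂=0.036
apply F[14]=+15.000 → step 15: x=-0.303, v=-0.271, θ₁=0.300, ω₁=0.679, θ₂=0.112, ω₂=-0.028
apply F[15]=+15.000 → step 16: x=-0.306, v=-0.071, θ₁=0.312, ω₁=0.527, θ₂=0.111, ω₂=-0.097
apply F[16]=+15.000 → step 17: x=-0.306, v=0.128, θ₁=0.321, ω₁=0.382, θ₂=0.108, ω₂=-0.172
apply F[17]=+15.000 → step 18: x=-0.301, v=0.326, θ₁=0.327, ω₁=0.242, θ₂=0.104, ω₂=-0.251
apply F[18]=+15.000 → step 19: x=-0.293, v=0.523, θ₁=0.331, ω₁=0.105, θ₂=0.098, ω₂=-0.335
apply F[19]=+15.000 → step 20: x=-0.280, v=0.720, θ₁=0.332, ω₁=-0.030, θ₂=0.091, ω₂=-0.421
apply F[20]=+15.000 → step 21: x=-0.264, v=0.918, θ₁=0.330, ω₁=-0.164, θ₂=0.082, ω₂=-0.510
apply F[21]=+15.000 → step 22: x=-0.244, v=1.116, θ₁=0.325, ω₁=-0.300, θ₂=0.070, ω₂=-0.600
apply F[22]=+15.000 → step 23: x=-0.219, v=1.314, θ₁=0.318, ω₁=-0.439, θ₂=0.058, ω₂=-0.692
apply F[23]=+15.000 → step 24: x=-0.191, v=1.514, θ₁=0.307, ω₁=-0.583, θ₂=0.043, ω₂=-0.784
apply F[24]=+15.000 → step 25: x=-0.159, v=1.716, θ₁=0.294, ω₁=-0.732, θ₂=0.026, ω₂=-0.876
apply F[25]=+15.000 → step 26: x=-0.122, v=1.919, θ₁=0.278, ω₁=-0.890, θ₂=0.008, ω₂=-0.966
apply F[26]=+15.000 → step 27: x=-0.082, v=2.124, θ₁=0.259, ω₁=-1.057, θ₂=-0.012, ω₂=-1.055
apply F[27]=+15.000 → step 28: x=-0.037, v=2.332, θ₁=0.236, ω₁=-1.236, θ₂=-0.034, ω₂=-1.139
apply F[28]=+15.000 → step 29: x=0.011, v=2.542, θ₁=0.209, ω₁=-1.428, θ₂=-0.058, ω₂=-1.219
apply F[29]=+15.000 → step 30: x=0.064, v=2.756, θ₁=0.179, ω₁=-1.636, θ₂=-0.083, ω₂=-1.292
apply F[30]=+15.000 → step 31: x=0.122, v=2.973, θ₁=0.144, ω₁=-1.860, θ₂=-0.110, ω₂=-1.358
apply F[31]=+15.000 → step 32: x=0.183, v=3.193, θ₁=0.104, ω₁=-2.104, θ₂=-0.137, ω₂=-1.413
apply F[32]=+15.000 → step 33: x=0.249, v=3.417, θ₁=0.059, ω₁=-2.368, θ₂=-0.166, ω₂=-1.457
apply F[33]=+15.000 → step 34: x=0.320, v=3.643, θ₁=0.009, ω₁=-2.653, θ₂=-0.196, ω₂=-1.489
apply F[34]=+15.000 → step 35: x=0.395, v=3.870, θ₁=-0.047, ω₁=-2.958, θ₂=-0.226, ω₂=-1.506
apply F[35]=+15.000 → step 36: x=0.475, v=4.098, θ₁=-0.109, ω₁=-3.282, θ₂=-0.256, ω₂=-1.512
apply F[36]=+15.000 → step 37: x=0.559, v=4.324, θ₁=-0.178, ω₁=-3.620, θ₂=-0.286, ω₂=-1.506
apply F[37]=+15.000 → step 38: x=0.648, v=4.544, θ₁=-0.254, ω₁=-3.968, θ₂=-0.316, ω₂=-1.496
max |θ₂| = 0.316 ≤ 0.382 over all 39 states.

Answer: never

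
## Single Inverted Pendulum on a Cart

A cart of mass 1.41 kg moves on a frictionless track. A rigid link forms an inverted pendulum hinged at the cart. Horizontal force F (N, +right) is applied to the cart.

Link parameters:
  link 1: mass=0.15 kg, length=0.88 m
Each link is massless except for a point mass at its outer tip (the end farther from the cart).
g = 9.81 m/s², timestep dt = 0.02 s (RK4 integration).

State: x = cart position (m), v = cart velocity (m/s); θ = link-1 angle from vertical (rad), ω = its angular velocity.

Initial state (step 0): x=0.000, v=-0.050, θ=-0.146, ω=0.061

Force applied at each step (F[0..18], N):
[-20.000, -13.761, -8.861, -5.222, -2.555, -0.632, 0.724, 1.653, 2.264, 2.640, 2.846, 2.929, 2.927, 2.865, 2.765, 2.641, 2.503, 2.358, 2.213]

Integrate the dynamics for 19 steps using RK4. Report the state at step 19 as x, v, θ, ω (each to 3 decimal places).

apply F[0]=-20.000 → step 1: x=-0.004, v=-0.330, θ=-0.142, ω=0.344
apply F[1]=-13.761 → step 2: x=-0.012, v=-0.522, θ=-0.133, ω=0.529
apply F[2]=-8.861 → step 3: x=-0.024, v=-0.645, θ=-0.122, ω=0.640
apply F[3]=-5.222 → step 4: x=-0.038, v=-0.717, θ=-0.108, ω=0.695
apply F[4]=-2.555 → step 5: x=-0.052, v=-0.751, θ=-0.094, ω=0.711
apply F[5]=-0.632 → step 6: x=-0.067, v=-0.758, θ=-0.080, ω=0.700
apply F[6]=+0.724 → step 7: x=-0.082, v=-0.746, θ=-0.066, ω=0.670
apply F[7]=+1.653 → step 8: x=-0.097, v=-0.722, θ=-0.053, ω=0.629
apply F[8]=+2.264 → step 9: x=-0.111, v=-0.689, θ=-0.041, ω=0.581
apply F[9]=+2.640 → step 10: x=-0.125, v=-0.651, θ=-0.030, ω=0.530
apply F[10]=+2.846 → step 11: x=-0.137, v=-0.610, θ=-0.020, ω=0.478
apply F[11]=+2.929 → step 12: x=-0.149, v=-0.568, θ=-0.011, ω=0.427
apply F[12]=+2.927 → step 13: x=-0.160, v=-0.526, θ=-0.003, ω=0.378
apply F[13]=+2.865 → step 14: x=-0.170, v=-0.486, θ=0.004, ω=0.332
apply F[14]=+2.765 → step 15: x=-0.179, v=-0.446, θ=0.010, ω=0.289
apply F[15]=+2.641 → step 16: x=-0.188, v=-0.409, θ=0.016, ω=0.250
apply F[16]=+2.503 → step 17: x=-0.196, v=-0.374, θ=0.020, ω=0.214
apply F[17]=+2.358 → step 18: x=-0.203, v=-0.341, θ=0.024, ω=0.181
apply F[18]=+2.213 → step 19: x=-0.209, v=-0.310, θ=0.028, ω=0.152

Answer: x=-0.209, v=-0.310, θ=0.028, ω=0.152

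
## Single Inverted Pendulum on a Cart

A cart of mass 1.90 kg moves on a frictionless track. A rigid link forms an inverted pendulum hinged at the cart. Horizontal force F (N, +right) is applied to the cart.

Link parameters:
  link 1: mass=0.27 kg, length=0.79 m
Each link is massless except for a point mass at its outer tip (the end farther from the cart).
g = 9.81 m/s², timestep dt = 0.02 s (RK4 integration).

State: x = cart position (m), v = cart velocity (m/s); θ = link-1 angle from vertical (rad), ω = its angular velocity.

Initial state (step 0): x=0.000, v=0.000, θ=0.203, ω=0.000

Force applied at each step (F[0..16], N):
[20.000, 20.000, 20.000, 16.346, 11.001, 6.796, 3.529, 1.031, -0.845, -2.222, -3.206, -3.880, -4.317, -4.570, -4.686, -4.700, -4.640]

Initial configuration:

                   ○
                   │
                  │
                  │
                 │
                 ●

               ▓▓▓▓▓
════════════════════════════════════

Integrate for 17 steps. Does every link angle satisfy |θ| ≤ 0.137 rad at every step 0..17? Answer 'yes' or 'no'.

Answer: no

Derivation:
apply F[0]=+20.000 → step 1: x=0.002, v=0.204, θ=0.201, ω=-0.203
apply F[1]=+20.000 → step 2: x=0.008, v=0.408, θ=0.195, ω=-0.407
apply F[2]=+20.000 → step 3: x=0.018, v=0.612, θ=0.185, ω=-0.614
apply F[3]=+16.346 → step 4: x=0.032, v=0.779, θ=0.171, ω=-0.778
apply F[4]=+11.001 → step 5: x=0.049, v=0.890, θ=0.154, ω=-0.877
apply F[5]=+6.796 → step 6: x=0.067, v=0.958, θ=0.136, ω=-0.925
apply F[6]=+3.529 → step 7: x=0.087, v=0.992, θ=0.118, ω=-0.936
apply F[7]=+1.031 → step 8: x=0.107, v=1.000, θ=0.099, ω=-0.920
apply F[8]=-0.845 → step 9: x=0.127, v=0.988, θ=0.081, ω=-0.883
apply F[9]=-2.222 → step 10: x=0.146, v=0.963, θ=0.064, ω=-0.833
apply F[10]=-3.206 → step 11: x=0.165, v=0.928, θ=0.048, ω=-0.775
apply F[11]=-3.880 → step 12: x=0.183, v=0.886, θ=0.033, ω=-0.712
apply F[12]=-4.317 → step 13: x=0.201, v=0.840, θ=0.019, ω=-0.647
apply F[13]=-4.570 → step 14: x=0.217, v=0.792, θ=0.007, ω=-0.583
apply F[14]=-4.686 → step 15: x=0.232, v=0.742, θ=-0.004, ω=-0.520
apply F[15]=-4.700 → step 16: x=0.247, v=0.693, θ=-0.014, ω=-0.460
apply F[16]=-4.640 → step 17: x=0.260, v=0.645, θ=-0.022, ω=-0.403
Max |angle| over trajectory = 0.203 rad; bound = 0.137 → exceeded.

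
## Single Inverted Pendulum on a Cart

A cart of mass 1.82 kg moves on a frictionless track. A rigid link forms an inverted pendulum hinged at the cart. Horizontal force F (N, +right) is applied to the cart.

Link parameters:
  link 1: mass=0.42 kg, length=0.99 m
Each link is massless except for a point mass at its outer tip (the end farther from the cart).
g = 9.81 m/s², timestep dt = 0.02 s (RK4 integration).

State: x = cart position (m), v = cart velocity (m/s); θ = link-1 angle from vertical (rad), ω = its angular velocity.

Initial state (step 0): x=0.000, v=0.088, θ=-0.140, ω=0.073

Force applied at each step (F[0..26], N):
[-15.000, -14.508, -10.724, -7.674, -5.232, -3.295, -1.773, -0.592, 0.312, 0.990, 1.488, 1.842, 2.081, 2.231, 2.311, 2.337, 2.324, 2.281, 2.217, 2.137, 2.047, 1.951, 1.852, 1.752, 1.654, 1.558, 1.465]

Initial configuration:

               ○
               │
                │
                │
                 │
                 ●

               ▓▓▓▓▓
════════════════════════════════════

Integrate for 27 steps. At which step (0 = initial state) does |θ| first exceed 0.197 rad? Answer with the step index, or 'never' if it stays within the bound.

Answer: never

Derivation:
apply F[0]=-15.000 → step 1: x=0.000, v=-0.070, θ=-0.137, ω=0.204
apply F[1]=-14.508 → step 2: x=-0.003, v=-0.223, θ=-0.132, ω=0.330
apply F[2]=-10.724 → step 3: x=-0.008, v=-0.335, θ=-0.124, ω=0.416
apply F[3]=-7.674 → step 4: x=-0.016, v=-0.413, θ=-0.116, ω=0.472
apply F[4]=-5.232 → step 5: x=-0.025, v=-0.466, θ=-0.106, ω=0.503
apply F[5]=-3.295 → step 6: x=-0.034, v=-0.498, θ=-0.096, ω=0.515
apply F[6]=-1.773 → step 7: x=-0.044, v=-0.513, θ=-0.085, ω=0.512
apply F[7]=-0.592 → step 8: x=-0.055, v=-0.516, θ=-0.075, ω=0.499
apply F[8]=+0.312 → step 9: x=-0.065, v=-0.509, θ=-0.066, ω=0.479
apply F[9]=+0.990 → step 10: x=-0.075, v=-0.496, θ=-0.056, ω=0.453
apply F[10]=+1.488 → step 11: x=-0.085, v=-0.477, θ=-0.047, ω=0.424
apply F[11]=+1.842 → step 12: x=-0.094, v=-0.455, θ=-0.039, ω=0.393
apply F[12]=+2.081 → step 13: x=-0.103, v=-0.431, θ=-0.032, ω=0.361
apply F[13]=+2.231 → step 14: x=-0.111, v=-0.405, θ=-0.025, ω=0.330
apply F[14]=+2.311 → step 15: x=-0.119, v=-0.379, θ=-0.019, ω=0.299
apply F[15]=+2.337 → step 16: x=-0.126, v=-0.352, θ=-0.013, ω=0.269
apply F[16]=+2.324 → step 17: x=-0.133, v=-0.326, θ=-0.008, ω=0.241
apply F[17]=+2.281 → step 18: x=-0.139, v=-0.301, θ=-0.003, ω=0.214
apply F[18]=+2.217 → step 19: x=-0.145, v=-0.276, θ=0.001, ω=0.189
apply F[19]=+2.137 → step 20: x=-0.150, v=-0.253, θ=0.004, ω=0.166
apply F[20]=+2.047 → step 21: x=-0.155, v=-0.231, θ=0.007, ω=0.145
apply F[21]=+1.951 → step 22: x=-0.160, v=-0.210, θ=0.010, ω=0.125
apply F[22]=+1.852 → step 23: x=-0.164, v=-0.190, θ=0.013, ω=0.108
apply F[23]=+1.752 → step 24: x=-0.167, v=-0.171, θ=0.015, ω=0.092
apply F[24]=+1.654 → step 25: x=-0.171, v=-0.154, θ=0.016, ω=0.077
apply F[25]=+1.558 → step 26: x=-0.173, v=-0.137, θ=0.018, ω=0.064
apply F[26]=+1.465 → step 27: x=-0.176, v=-0.122, θ=0.019, ω=0.052
max |θ| = 0.140 ≤ 0.197 over all 28 states.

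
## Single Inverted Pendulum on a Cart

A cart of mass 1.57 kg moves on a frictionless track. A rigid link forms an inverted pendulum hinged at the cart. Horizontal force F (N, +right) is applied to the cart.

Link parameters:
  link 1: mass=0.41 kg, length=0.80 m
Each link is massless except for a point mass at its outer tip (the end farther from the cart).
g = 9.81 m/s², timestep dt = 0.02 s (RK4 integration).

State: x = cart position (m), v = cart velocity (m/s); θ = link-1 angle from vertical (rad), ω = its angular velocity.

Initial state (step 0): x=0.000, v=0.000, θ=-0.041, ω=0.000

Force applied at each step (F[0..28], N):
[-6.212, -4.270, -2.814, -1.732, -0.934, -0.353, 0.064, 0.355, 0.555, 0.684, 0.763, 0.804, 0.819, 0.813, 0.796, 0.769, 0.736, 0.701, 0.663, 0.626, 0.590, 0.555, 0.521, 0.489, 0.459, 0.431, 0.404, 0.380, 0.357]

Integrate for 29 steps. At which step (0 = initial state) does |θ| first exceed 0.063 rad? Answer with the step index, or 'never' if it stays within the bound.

Answer: never

Derivation:
apply F[0]=-6.212 → step 1: x=-0.001, v=-0.077, θ=-0.040, ω=0.086
apply F[1]=-4.270 → step 2: x=-0.003, v=-0.129, θ=-0.038, ω=0.142
apply F[2]=-2.814 → step 3: x=-0.006, v=-0.163, θ=-0.035, ω=0.176
apply F[3]=-1.732 → step 4: x=-0.009, v=-0.184, θ=-0.031, ω=0.193
apply F[4]=-0.934 → step 5: x=-0.013, v=-0.194, θ=-0.027, ω=0.199
apply F[5]=-0.353 → step 6: x=-0.017, v=-0.197, θ=-0.023, ω=0.197
apply F[6]=+0.064 → step 7: x=-0.021, v=-0.195, θ=-0.019, ω=0.189
apply F[7]=+0.355 → step 8: x=-0.025, v=-0.190, θ=-0.016, ω=0.178
apply F[8]=+0.555 → step 9: x=-0.028, v=-0.182, θ=-0.012, ω=0.165
apply F[9]=+0.684 → step 10: x=-0.032, v=-0.173, θ=-0.009, ω=0.151
apply F[10]=+0.763 → step 11: x=-0.035, v=-0.163, θ=-0.006, ω=0.136
apply F[11]=+0.804 → step 12: x=-0.038, v=-0.152, θ=-0.004, ω=0.122
apply F[12]=+0.819 → step 13: x=-0.041, v=-0.142, θ=-0.001, ω=0.108
apply F[13]=+0.813 → step 14: x=-0.044, v=-0.132, θ=0.001, ω=0.095
apply F[14]=+0.796 → step 15: x=-0.047, v=-0.121, θ=0.003, ω=0.083
apply F[15]=+0.769 → step 16: x=-0.049, v=-0.112, θ=0.004, ω=0.072
apply F[16]=+0.736 → step 17: x=-0.051, v=-0.103, θ=0.005, ω=0.062
apply F[17]=+0.701 → step 18: x=-0.053, v=-0.094, θ=0.007, ω=0.052
apply F[18]=+0.663 → step 19: x=-0.055, v=-0.086, θ=0.008, ω=0.044
apply F[19]=+0.626 → step 20: x=-0.057, v=-0.078, θ=0.008, ω=0.037
apply F[20]=+0.590 → step 21: x=-0.058, v=-0.071, θ=0.009, ω=0.030
apply F[21]=+0.555 → step 22: x=-0.059, v=-0.065, θ=0.010, ω=0.024
apply F[22]=+0.521 → step 23: x=-0.061, v=-0.059, θ=0.010, ω=0.019
apply F[23]=+0.489 → step 24: x=-0.062, v=-0.053, θ=0.010, ω=0.014
apply F[24]=+0.459 → step 25: x=-0.063, v=-0.048, θ=0.011, ω=0.010
apply F[25]=+0.431 → step 26: x=-0.064, v=-0.043, θ=0.011, ω=0.006
apply F[26]=+0.404 → step 27: x=-0.065, v=-0.038, θ=0.011, ω=0.003
apply F[27]=+0.380 → step 28: x=-0.065, v=-0.034, θ=0.011, ω=0.000
apply F[28]=+0.357 → step 29: x=-0.066, v=-0.030, θ=0.011, ω=-0.002
max |θ| = 0.041 ≤ 0.063 over all 30 states.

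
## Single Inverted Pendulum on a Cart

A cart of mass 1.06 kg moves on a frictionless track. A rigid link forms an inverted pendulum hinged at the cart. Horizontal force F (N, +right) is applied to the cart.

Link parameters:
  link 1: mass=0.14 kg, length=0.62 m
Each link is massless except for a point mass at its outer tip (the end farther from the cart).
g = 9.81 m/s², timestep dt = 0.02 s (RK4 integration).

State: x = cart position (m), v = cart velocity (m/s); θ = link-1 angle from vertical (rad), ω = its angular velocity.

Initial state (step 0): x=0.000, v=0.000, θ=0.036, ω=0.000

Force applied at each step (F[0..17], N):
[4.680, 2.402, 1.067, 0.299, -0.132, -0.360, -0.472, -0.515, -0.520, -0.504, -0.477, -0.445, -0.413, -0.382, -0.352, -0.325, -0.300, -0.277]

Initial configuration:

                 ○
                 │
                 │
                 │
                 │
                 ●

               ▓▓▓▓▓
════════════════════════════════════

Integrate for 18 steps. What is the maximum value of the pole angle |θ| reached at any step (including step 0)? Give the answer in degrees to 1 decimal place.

Answer: 2.1°

Derivation:
apply F[0]=+4.680 → step 1: x=0.001, v=0.087, θ=0.035, ω=-0.130
apply F[1]=+2.402 → step 2: x=0.003, v=0.132, θ=0.032, ω=-0.191
apply F[2]=+1.067 → step 3: x=0.006, v=0.151, θ=0.027, ω=-0.213
apply F[3]=+0.299 → step 4: x=0.009, v=0.156, θ=0.023, ω=-0.213
apply F[4]=-0.132 → step 5: x=0.012, v=0.153, θ=0.019, ω=-0.201
apply F[5]=-0.360 → step 6: x=0.015, v=0.146, θ=0.015, ω=-0.184
apply F[6]=-0.472 → step 7: x=0.018, v=0.137, θ=0.012, ω=-0.165
apply F[7]=-0.515 → step 8: x=0.021, v=0.127, θ=0.009, ω=-0.145
apply F[8]=-0.520 → step 9: x=0.023, v=0.117, θ=0.006, ω=-0.127
apply F[9]=-0.504 → step 10: x=0.025, v=0.107, θ=0.004, ω=-0.110
apply F[10]=-0.477 → step 11: x=0.027, v=0.098, θ=0.002, ω=-0.095
apply F[11]=-0.445 → step 12: x=0.029, v=0.090, θ=-0.000, ω=-0.081
apply F[12]=-0.413 → step 13: x=0.031, v=0.082, θ=-0.002, ω=-0.069
apply F[13]=-0.382 → step 14: x=0.032, v=0.075, θ=-0.003, ω=-0.058
apply F[14]=-0.352 → step 15: x=0.034, v=0.068, θ=-0.004, ω=-0.048
apply F[15]=-0.325 → step 16: x=0.035, v=0.062, θ=-0.005, ω=-0.040
apply F[16]=-0.300 → step 17: x=0.036, v=0.057, θ=-0.006, ω=-0.033
apply F[17]=-0.277 → step 18: x=0.037, v=0.051, θ=-0.006, ω=-0.027
Max |angle| over trajectory = 0.036 rad = 2.1°.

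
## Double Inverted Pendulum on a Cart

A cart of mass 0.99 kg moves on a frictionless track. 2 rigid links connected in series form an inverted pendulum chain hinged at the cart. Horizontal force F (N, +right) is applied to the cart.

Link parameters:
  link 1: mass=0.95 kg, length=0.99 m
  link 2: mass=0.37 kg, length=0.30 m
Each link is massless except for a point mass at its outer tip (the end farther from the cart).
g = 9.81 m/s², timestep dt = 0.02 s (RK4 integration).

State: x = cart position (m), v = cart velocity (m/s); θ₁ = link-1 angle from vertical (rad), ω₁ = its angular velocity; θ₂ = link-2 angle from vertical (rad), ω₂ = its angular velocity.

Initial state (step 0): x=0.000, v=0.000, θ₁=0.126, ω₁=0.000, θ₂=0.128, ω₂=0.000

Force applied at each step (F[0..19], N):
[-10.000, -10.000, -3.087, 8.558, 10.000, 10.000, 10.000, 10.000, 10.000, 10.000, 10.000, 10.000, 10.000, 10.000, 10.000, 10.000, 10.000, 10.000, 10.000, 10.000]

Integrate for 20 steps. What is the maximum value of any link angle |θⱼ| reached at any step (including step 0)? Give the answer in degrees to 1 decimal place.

Answer: 10.6°

Derivation:
apply F[0]=-10.000 → step 1: x=-0.002, v=-0.230, θ₁=0.129, ω₁=0.255, θ₂=0.128, ω₂=0.001
apply F[1]=-10.000 → step 2: x=-0.009, v=-0.460, θ₁=0.136, ω₁=0.512, θ₂=0.128, ω₂=-0.002
apply F[2]=-3.087 → step 3: x=-0.019, v=-0.555, θ₁=0.148, ω₁=0.636, θ₂=0.128, ω₂=-0.013
apply F[3]=+8.558 → step 4: x=-0.029, v=-0.425, θ₁=0.159, ω₁=0.538, θ₂=0.127, ω₂=-0.038
apply F[4]=+10.000 → step 5: x=-0.036, v=-0.269, θ₁=0.169, ω₁=0.419, θ₂=0.126, ω₂=-0.075
apply F[5]=+10.000 → step 6: x=-0.040, v=-0.117, θ₁=0.176, ω₁=0.306, θ₂=0.124, ω₂=-0.123
apply F[6]=+10.000 → step 7: x=-0.041, v=0.033, θ₁=0.181, ω₁=0.197, θ₂=0.121, ω₂=-0.180
apply F[7]=+10.000 → step 8: x=-0.039, v=0.182, θ₁=0.184, ω₁=0.090, θ₂=0.117, ω₂=-0.244
apply F[8]=+10.000 → step 9: x=-0.034, v=0.330, θ₁=0.185, ω₁=-0.015, θ₂=0.111, ω₂=-0.316
apply F[9]=+10.000 → step 10: x=-0.025, v=0.479, θ₁=0.184, ω₁=-0.119, θ₂=0.104, ω₂=-0.393
apply F[10]=+10.000 → step 11: x=-0.014, v=0.628, θ₁=0.180, ω₁=-0.225, θ₂=0.096, ω₂=-0.476
apply F[11]=+10.000 → step 12: x=-0.000, v=0.779, θ₁=0.175, ω₁=-0.332, θ₂=0.085, ω₂=-0.563
apply F[12]=+10.000 → step 13: x=0.017, v=0.932, θ₁=0.167, ω₁=-0.443, θ₂=0.073, ω₂=-0.654
apply F[13]=+10.000 → step 14: x=0.037, v=1.088, θ₁=0.157, ω₁=-0.559, θ₂=0.059, ω₂=-0.748
apply F[14]=+10.000 → step 15: x=0.060, v=1.249, θ₁=0.144, ω₁=-0.682, θ₂=0.043, ω₂=-0.844
apply F[15]=+10.000 → step 16: x=0.087, v=1.414, θ₁=0.129, ω₁=-0.812, θ₂=0.025, ω₂=-0.940
apply F[16]=+10.000 → step 17: x=0.117, v=1.584, θ₁=0.112, ω₁=-0.950, θ₂=0.006, ω₂=-1.036
apply F[17]=+10.000 → step 18: x=0.150, v=1.760, θ₁=0.091, ω₁=-1.100, θ₂=-0.016, ω₂=-1.130
apply F[18]=+10.000 → step 19: x=0.187, v=1.943, θ₁=0.068, ω₁=-1.261, θ₂=-0.040, ω₂=-1.219
apply F[19]=+10.000 → step 20: x=0.228, v=2.133, θ₁=0.041, ω₁=-1.435, θ₂=-0.065, ω₂=-1.302
Max |angle| over trajectory = 0.185 rad = 10.6°.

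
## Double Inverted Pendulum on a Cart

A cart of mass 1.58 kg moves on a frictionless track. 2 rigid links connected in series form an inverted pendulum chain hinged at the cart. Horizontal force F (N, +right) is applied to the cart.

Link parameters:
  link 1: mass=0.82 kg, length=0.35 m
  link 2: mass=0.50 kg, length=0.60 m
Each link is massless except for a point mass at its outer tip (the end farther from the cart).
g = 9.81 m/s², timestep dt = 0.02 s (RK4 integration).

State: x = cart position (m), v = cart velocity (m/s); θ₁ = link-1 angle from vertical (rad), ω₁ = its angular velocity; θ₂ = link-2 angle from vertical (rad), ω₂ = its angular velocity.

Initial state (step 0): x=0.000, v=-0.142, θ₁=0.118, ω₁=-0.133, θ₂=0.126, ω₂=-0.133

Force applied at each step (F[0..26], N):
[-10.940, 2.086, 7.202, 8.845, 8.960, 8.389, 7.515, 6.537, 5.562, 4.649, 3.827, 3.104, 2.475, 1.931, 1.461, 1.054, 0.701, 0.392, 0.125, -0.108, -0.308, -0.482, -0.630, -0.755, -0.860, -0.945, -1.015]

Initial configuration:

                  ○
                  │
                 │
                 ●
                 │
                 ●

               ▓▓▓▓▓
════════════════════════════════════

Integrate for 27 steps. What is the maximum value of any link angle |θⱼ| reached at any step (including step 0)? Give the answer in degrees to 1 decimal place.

apply F[0]=-10.940 → step 1: x=-0.004, v=-0.298, θ₁=0.120, ω₁=0.373, θ₂=0.123, ω₂=-0.130
apply F[1]=+2.086 → step 2: x=-0.010, v=-0.292, θ₁=0.128, ω₁=0.426, θ₂=0.121, ω₂=-0.131
apply F[2]=+7.202 → step 3: x=-0.015, v=-0.223, θ₁=0.136, ω₁=0.309, θ₂=0.118, ω₂=-0.138
apply F[3]=+8.845 → step 4: x=-0.019, v=-0.134, θ₁=0.140, ω₁=0.145, θ₂=0.115, ω₂=-0.150
apply F[4]=+8.960 → step 5: x=-0.021, v=-0.045, θ₁=0.141, ω₁=-0.019, θ₂=0.112, ω₂=-0.165
apply F[5]=+8.389 → step 6: x=-0.021, v=0.037, θ₁=0.140, ω₁=-0.162, θ₂=0.109, ω₂=-0.182
apply F[6]=+7.515 → step 7: x=-0.019, v=0.109, θ₁=0.135, ω₁=-0.277, θ₂=0.105, ω₂=-0.199
apply F[7]=+6.537 → step 8: x=-0.017, v=0.169, θ₁=0.129, ω₁=-0.364, θ₂=0.101, ω₂=-0.215
apply F[8]=+5.562 → step 9: x=-0.013, v=0.219, θ₁=0.121, ω₁=-0.426, θ₂=0.096, ω₂=-0.229
apply F[9]=+4.649 → step 10: x=-0.008, v=0.258, θ₁=0.112, ω₁=-0.465, θ₂=0.091, ω₂=-0.241
apply F[10]=+3.827 → step 11: x=-0.003, v=0.289, θ₁=0.103, ω₁=-0.486, θ₂=0.087, ω₂=-0.251
apply F[11]=+3.104 → step 12: x=0.003, v=0.313, θ₁=0.093, ω₁=-0.493, θ₂=0.081, ω₂=-0.258
apply F[12]=+2.475 → step 13: x=0.010, v=0.330, θ₁=0.083, ω₁=-0.489, θ₂=0.076, ω₂=-0.263
apply F[13]=+1.931 → step 14: x=0.017, v=0.341, θ₁=0.073, ω₁=-0.478, θ₂=0.071, ω₂=-0.265
apply F[14]=+1.461 → step 15: x=0.023, v=0.349, θ₁=0.064, ω₁=-0.460, θ₂=0.066, ω₂=-0.265
apply F[15]=+1.054 → step 16: x=0.031, v=0.352, θ₁=0.055, ω₁=-0.438, θ₂=0.060, ω₂=-0.264
apply F[16]=+0.701 → step 17: x=0.038, v=0.353, θ₁=0.047, ω₁=-0.414, θ₂=0.055, ω₂=-0.260
apply F[17]=+0.392 → step 18: x=0.045, v=0.351, θ₁=0.039, ω₁=-0.388, θ₂=0.050, ω₂=-0.255
apply F[18]=+0.125 → step 19: x=0.052, v=0.347, θ₁=0.031, ω₁=-0.361, θ₂=0.045, ω₂=-0.248
apply F[19]=-0.108 → step 20: x=0.058, v=0.341, θ₁=0.024, ω₁=-0.334, θ₂=0.040, ω₂=-0.240
apply F[20]=-0.308 → step 21: x=0.065, v=0.334, θ₁=0.018, ω₁=-0.307, θ₂=0.035, ω₂=-0.232
apply F[21]=-0.482 → step 22: x=0.072, v=0.325, θ₁=0.012, ω₁=-0.281, θ₂=0.031, ω₂=-0.222
apply F[22]=-0.630 → step 23: x=0.078, v=0.316, θ₁=0.007, ω₁=-0.255, θ₂=0.026, ω₂=-0.212
apply F[23]=-0.755 → step 24: x=0.084, v=0.306, θ₁=0.002, ω₁=-0.230, θ₂=0.022, ω₂=-0.201
apply F[24]=-0.860 → step 25: x=0.090, v=0.295, θ₁=-0.003, ω₁=-0.207, θ₂=0.018, ω₂=-0.190
apply F[25]=-0.945 → step 26: x=0.096, v=0.284, θ₁=-0.007, ω₁=-0.185, θ₂=0.015, ω₂=-0.179
apply F[26]=-1.015 → step 27: x=0.102, v=0.272, θ₁=-0.010, ω₁=-0.164, θ₂=0.011, ω₂=-0.168
Max |angle| over trajectory = 0.141 rad = 8.1°.

Answer: 8.1°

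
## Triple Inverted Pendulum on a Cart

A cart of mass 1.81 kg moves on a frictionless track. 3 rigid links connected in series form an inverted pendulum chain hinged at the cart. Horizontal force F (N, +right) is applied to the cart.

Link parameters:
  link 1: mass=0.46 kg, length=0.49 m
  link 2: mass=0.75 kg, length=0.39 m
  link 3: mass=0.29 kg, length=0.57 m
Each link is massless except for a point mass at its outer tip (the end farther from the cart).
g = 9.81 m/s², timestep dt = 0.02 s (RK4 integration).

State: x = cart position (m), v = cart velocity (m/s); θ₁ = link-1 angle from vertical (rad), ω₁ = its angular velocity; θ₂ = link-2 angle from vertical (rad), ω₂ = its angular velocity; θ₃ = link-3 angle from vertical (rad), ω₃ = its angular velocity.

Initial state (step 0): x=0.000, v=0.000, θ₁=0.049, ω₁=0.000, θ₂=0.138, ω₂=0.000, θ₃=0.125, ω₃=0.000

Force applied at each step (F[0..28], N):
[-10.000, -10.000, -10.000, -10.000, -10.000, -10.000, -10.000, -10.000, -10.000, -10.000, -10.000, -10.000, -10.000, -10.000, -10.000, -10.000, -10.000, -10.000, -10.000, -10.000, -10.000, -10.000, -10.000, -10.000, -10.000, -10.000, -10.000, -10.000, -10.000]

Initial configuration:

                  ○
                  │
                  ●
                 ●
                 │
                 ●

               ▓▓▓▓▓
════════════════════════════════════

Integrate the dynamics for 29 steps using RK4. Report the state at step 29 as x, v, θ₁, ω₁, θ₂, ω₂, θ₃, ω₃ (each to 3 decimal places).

apply F[0]=-10.000 → step 1: x=-0.001, v=-0.118, θ₁=0.051, ω₁=0.185, θ₂=0.139, ω₂=0.141, θ₃=0.125, ω₃=-0.006
apply F[1]=-10.000 → step 2: x=-0.005, v=-0.237, θ₁=0.056, ω₁=0.373, θ₂=0.144, ω₂=0.280, θ₃=0.125, ω₃=-0.013
apply F[2]=-10.000 → step 3: x=-0.011, v=-0.357, θ₁=0.066, ω₁=0.569, θ₂=0.151, ω₂=0.415, θ₃=0.124, ω₃=-0.023
apply F[3]=-10.000 → step 4: x=-0.019, v=-0.478, θ₁=0.079, ω₁=0.777, θ₂=0.160, ω₂=0.545, θ₃=0.124, ω₃=-0.037
apply F[4]=-10.000 → step 5: x=-0.030, v=-0.601, θ₁=0.097, ω₁=1.000, θ₂=0.172, ω₂=0.665, θ₃=0.123, ω₃=-0.054
apply F[5]=-10.000 → step 6: x=-0.043, v=-0.726, θ₁=0.119, ω₁=1.243, θ₂=0.187, ω₂=0.772, θ₃=0.122, ω₃=-0.077
apply F[6]=-10.000 → step 7: x=-0.059, v=-0.853, θ₁=0.147, ω₁=1.511, θ₂=0.203, ω₂=0.863, θ₃=0.120, ω₃=-0.104
apply F[7]=-10.000 → step 8: x=-0.077, v=-0.982, θ₁=0.180, ω₁=1.805, θ₂=0.221, ω₂=0.933, θ₃=0.117, ω₃=-0.135
apply F[8]=-10.000 → step 9: x=-0.098, v=-1.113, θ₁=0.219, ω₁=2.127, θ₂=0.240, ω₂=0.979, θ₃=0.114, ω₃=-0.169
apply F[9]=-10.000 → step 10: x=-0.122, v=-1.244, θ₁=0.265, ω₁=2.478, θ₂=0.260, ω₂=1.000, θ₃=0.111, ω₃=-0.202
apply F[10]=-10.000 → step 11: x=-0.148, v=-1.372, θ₁=0.319, ω₁=2.850, θ₂=0.280, ω₂=0.999, θ₃=0.106, ω₃=-0.230
apply F[11]=-10.000 → step 12: x=-0.177, v=-1.495, θ₁=0.379, ω₁=3.234, θ₂=0.300, ω₂=0.985, θ₃=0.101, ω₃=-0.249
apply F[12]=-10.000 → step 13: x=-0.208, v=-1.610, θ₁=0.448, ω₁=3.614, θ₂=0.320, ω₂=0.977, θ₃=0.096, ω₃=-0.254
apply F[13]=-10.000 → step 14: x=-0.241, v=-1.713, θ₁=0.524, ω₁=3.970, θ₂=0.339, ω₂=0.999, θ₃=0.091, ω₃=-0.242
apply F[14]=-10.000 → step 15: x=-0.276, v=-1.801, θ₁=0.606, ω₁=4.288, θ₂=0.360, ω₂=1.074, θ₃=0.087, ω₃=-0.211
apply F[15]=-10.000 → step 16: x=-0.313, v=-1.875, θ₁=0.695, ω₁=4.557, θ₂=0.383, ω₂=1.224, θ₃=0.083, ω₃=-0.161
apply F[16]=-10.000 → step 17: x=-0.351, v=-1.934, θ₁=0.788, ω₁=4.776, θ₂=0.409, ω₂=1.459, θ₃=0.081, ω₃=-0.093
apply F[17]=-10.000 → step 18: x=-0.390, v=-1.980, θ₁=0.886, ω₁=4.947, θ₂=0.442, ω₂=1.781, θ₃=0.080, ω₃=-0.009
apply F[18]=-10.000 → step 19: x=-0.430, v=-2.012, θ₁=0.986, ω₁=5.075, θ₂=0.481, ω₂=2.188, θ₃=0.080, ω₃=0.091
apply F[19]=-10.000 → step 20: x=-0.471, v=-2.034, θ₁=1.088, ω₁=5.161, θ₂=0.530, ω₂=2.676, θ₃=0.083, ω₃=0.211
apply F[20]=-10.000 → step 21: x=-0.511, v=-2.044, θ₁=1.192, ω₁=5.206, θ₂=0.589, ω₂=3.236, θ₃=0.089, ω₃=0.354
apply F[21]=-10.000 → step 22: x=-0.552, v=-2.043, θ₁=1.296, ω₁=5.205, θ₂=0.660, ω₂=3.864, θ₃=0.098, ω₃=0.527
apply F[22]=-10.000 → step 23: x=-0.593, v=-2.032, θ₁=1.400, ω₁=5.153, θ₂=0.744, ω₂=4.551, θ₃=0.110, ω₃=0.742
apply F[23]=-10.000 → step 24: x=-0.633, v=-2.009, θ₁=1.502, ω₁=5.042, θ₂=0.842, ω₂=5.290, θ₃=0.128, ω₃=1.013
apply F[24]=-10.000 → step 25: x=-0.673, v=-1.974, θ₁=1.601, ω₁=4.863, θ₂=0.956, ω₂=6.073, θ₃=0.151, ω₃=1.357
apply F[25]=-10.000 → step 26: x=-0.712, v=-1.925, θ₁=1.696, ω₁=4.614, θ₂=1.085, ω₂=6.889, θ₃=0.183, ω₃=1.801
apply F[26]=-10.000 → step 27: x=-0.750, v=-1.859, θ₁=1.785, ω₁=4.299, θ₂=1.231, ω₂=7.724, θ₃=0.224, ω₃=2.373
apply F[27]=-10.000 → step 28: x=-0.786, v=-1.769, θ₁=1.868, ω₁=3.942, θ₂=1.394, ω₂=8.552, θ₃=0.279, ω₃=3.113
apply F[28]=-10.000 → step 29: x=-0.821, v=-1.649, θ₁=1.943, ω₁=3.603, θ₂=1.573, ω₂=9.316, θ₃=0.350, ω₃=4.059

Answer: x=-0.821, v=-1.649, θ₁=1.943, ω₁=3.603, θ₂=1.573, ω₂=9.316, θ₃=0.350, ω₃=4.059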